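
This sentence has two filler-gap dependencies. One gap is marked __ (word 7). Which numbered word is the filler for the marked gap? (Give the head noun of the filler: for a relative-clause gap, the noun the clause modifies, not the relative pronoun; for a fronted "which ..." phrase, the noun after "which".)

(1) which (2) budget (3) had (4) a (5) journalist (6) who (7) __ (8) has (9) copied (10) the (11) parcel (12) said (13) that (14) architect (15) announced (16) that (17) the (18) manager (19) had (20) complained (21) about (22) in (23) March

The marked gap is inside the relative clause, the subject of "copied".
Its filler is the head noun "journalist" (via "who"), at word 5.
(The other dependency links word 2 to a gap after word 21.)

5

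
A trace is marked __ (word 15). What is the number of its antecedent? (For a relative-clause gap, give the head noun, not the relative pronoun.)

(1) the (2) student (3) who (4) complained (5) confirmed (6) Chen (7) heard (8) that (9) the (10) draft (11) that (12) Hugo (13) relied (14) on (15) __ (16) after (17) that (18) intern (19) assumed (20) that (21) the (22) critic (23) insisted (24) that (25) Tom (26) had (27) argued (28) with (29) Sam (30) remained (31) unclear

10

The gap at 15 is the prepositional object of "relied", inside a relative clause.
The relative pronoun is "that" (word 11); it is bound by the head noun immediately before it.
Its filler is the head noun "draft", at word 10.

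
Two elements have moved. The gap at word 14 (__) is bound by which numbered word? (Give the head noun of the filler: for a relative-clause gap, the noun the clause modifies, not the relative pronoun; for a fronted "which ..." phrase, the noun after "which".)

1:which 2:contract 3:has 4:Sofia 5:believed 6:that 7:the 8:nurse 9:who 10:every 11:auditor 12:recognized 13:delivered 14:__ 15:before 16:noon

2

The marked gap is the direct object of "delivered".
Its filler is the fronted wh-phrase "which contract", at word 2.
(The other dependency links word 8 to a gap after word 12.)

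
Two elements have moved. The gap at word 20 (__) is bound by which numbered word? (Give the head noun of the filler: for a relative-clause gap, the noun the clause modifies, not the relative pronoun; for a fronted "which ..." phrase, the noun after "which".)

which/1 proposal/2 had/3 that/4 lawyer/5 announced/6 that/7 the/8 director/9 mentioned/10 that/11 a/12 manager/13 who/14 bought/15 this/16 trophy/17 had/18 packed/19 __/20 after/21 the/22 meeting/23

2

The marked gap is the direct object of "packed".
Its filler is the fronted wh-phrase "which proposal", at word 2.
(The other dependency links word 13 to a gap after word 14.)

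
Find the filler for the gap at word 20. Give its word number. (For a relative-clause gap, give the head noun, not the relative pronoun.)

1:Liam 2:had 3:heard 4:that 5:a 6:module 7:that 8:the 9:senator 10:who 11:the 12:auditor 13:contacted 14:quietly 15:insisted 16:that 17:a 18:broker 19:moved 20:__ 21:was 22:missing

6

The gap at 20 is the object of "moved", inside a relative clause.
The relative pronoun is "that" (word 7); it is bound by the head noun immediately before it.
Its filler is the head noun "module", at word 6.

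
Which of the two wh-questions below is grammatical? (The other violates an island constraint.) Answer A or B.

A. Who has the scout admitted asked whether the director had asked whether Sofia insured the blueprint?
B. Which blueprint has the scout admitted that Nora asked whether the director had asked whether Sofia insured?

A

In B, the wh-phrase is extracted from inside a wh-island (introduced by "whether"), which blocks movement.
In A, the extraction path crosses only that-complement boundaries, which are transparent.
So A is grammatical.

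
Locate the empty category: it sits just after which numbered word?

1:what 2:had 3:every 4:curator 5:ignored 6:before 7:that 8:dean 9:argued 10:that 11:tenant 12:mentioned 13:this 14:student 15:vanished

5

The displaced element is "what" (word 1).
It functions as the direct object of "ignored", so the gap sits immediately after word 5 ("ignored").
Base order: Every curator had ignored what before that dean argued that tenant mentioned this student vanished.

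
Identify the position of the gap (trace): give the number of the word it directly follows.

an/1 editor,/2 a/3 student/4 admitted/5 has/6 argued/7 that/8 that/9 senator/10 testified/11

The displaced element is "an editor" (word 2).
It is linked across 1 clause boundary (Ø).
It functions as the subject of "argued", so the gap sits immediately after word 5 ("admitted").
Base order: A student admitted that an editor has argued that that senator testified.

5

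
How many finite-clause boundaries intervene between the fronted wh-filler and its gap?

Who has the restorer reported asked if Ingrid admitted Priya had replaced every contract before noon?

1

"who" is extracted from the subject of "asked".
Boundaries crossed, outermost first: [Ø] — 1 in total.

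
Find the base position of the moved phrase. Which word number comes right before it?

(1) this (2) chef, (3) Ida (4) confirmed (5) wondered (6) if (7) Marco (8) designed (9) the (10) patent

4

The displaced element is "this chef" (word 2).
It is linked across 1 clause boundary (Ø).
It functions as the subject of "wondered", so the gap sits immediately after word 4 ("confirmed").
Base order: Ida confirmed that this chef wondered if Marco designed the patent.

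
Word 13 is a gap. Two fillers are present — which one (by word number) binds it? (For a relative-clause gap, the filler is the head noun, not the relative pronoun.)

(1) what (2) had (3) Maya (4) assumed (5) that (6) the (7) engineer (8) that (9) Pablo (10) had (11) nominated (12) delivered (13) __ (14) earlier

1

The marked gap is the direct object of "delivered".
Its filler is the fronted wh-phrase "what", at word 1.
(The other dependency links word 7 to a gap after word 11.)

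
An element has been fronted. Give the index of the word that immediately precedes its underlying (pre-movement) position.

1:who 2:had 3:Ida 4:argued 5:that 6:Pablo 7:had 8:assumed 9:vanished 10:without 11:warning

8

The displaced element is "who" (word 1).
It is linked across 2 clause boundaries (that → Ø).
It functions as the subject of "vanished", so the gap sits immediately after word 8 ("assumed").
Base order: Ida had argued that Pablo had assumed who vanished without warning.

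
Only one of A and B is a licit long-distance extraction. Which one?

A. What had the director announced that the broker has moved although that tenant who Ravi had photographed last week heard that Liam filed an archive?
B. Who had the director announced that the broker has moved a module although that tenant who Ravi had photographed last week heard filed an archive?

A

In B, the wh-phrase is extracted from inside an adjunct island (introduced by "although"), which blocks movement.
In A, the extraction path crosses only that-complement boundaries, which are transparent.
So A is grammatical.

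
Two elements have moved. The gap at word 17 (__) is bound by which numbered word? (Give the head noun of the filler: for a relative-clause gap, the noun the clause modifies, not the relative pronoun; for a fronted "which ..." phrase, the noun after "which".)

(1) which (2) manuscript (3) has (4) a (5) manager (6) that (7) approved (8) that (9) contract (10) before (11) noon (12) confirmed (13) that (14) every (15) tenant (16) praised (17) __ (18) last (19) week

The marked gap is the direct object of "praised".
Its filler is the fronted wh-phrase "which manuscript", at word 2.
(The other dependency links word 5 to a gap after word 6.)

2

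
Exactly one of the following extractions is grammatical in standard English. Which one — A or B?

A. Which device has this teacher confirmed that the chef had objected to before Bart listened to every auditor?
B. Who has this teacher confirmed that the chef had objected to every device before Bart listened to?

A

In B, the wh-phrase is extracted from inside an adjunct island (introduced by "before"), which blocks movement.
In A, the extraction path crosses only that-complement boundaries, which are transparent.
So A is grammatical.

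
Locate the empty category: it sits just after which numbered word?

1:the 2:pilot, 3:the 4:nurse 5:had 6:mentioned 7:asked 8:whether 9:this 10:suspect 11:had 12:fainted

The displaced element is "the pilot" (word 2).
It is linked across 1 clause boundary (Ø).
It functions as the subject of "asked", so the gap sits immediately after word 6 ("mentioned").
Base order: The nurse had mentioned that the pilot asked whether this suspect had fainted.

6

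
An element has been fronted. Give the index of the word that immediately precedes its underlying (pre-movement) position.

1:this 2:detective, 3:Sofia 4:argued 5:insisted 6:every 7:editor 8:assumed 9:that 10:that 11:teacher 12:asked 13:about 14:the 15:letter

4

The displaced element is "this detective" (word 2).
It is linked across 1 clause boundary (Ø).
It functions as the subject of "insisted", so the gap sits immediately after word 4 ("argued").
Base order: Sofia argued that this detective insisted every editor assumed that that teacher asked about the letter.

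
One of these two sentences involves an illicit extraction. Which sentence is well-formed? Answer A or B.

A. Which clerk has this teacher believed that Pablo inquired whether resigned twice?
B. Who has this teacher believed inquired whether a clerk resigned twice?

B

In A, the wh-phrase is extracted from inside a wh-island (introduced by "whether"), which blocks movement.
In B, the extraction path crosses only that-complement boundaries, which are transparent.
So B is grammatical.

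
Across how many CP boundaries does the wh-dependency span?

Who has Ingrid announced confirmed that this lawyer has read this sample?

1

"who" is extracted from the subject of "confirmed".
Boundaries crossed, outermost first: [Ø] — 1 in total.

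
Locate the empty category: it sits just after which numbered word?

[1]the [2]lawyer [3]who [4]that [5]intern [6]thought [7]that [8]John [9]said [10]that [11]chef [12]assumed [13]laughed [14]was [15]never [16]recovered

12

The displaced element is "the lawyer" (word 2).
It is linked across 3 clause boundaries (that → Ø → Ø).
It functions as the subject of "laughed", so the gap sits immediately after word 12 ("assumed").
Base order: That intern thought that John said that chef assumed that the lawyer laughed.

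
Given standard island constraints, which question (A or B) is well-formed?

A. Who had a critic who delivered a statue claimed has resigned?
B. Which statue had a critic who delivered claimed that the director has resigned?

In B, the wh-phrase is extracted from inside a complex-NP island (relative clause) (introduced by "who"), which blocks movement.
In A, the extraction path crosses only that-complement boundaries, which are transparent.
So A is grammatical.

A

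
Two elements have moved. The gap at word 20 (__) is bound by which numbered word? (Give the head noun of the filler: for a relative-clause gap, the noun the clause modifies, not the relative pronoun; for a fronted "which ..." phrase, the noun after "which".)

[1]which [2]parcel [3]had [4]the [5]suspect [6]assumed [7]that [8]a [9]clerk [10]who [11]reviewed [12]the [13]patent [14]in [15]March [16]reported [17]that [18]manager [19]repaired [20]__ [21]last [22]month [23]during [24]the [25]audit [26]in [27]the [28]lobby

The marked gap is the direct object of "repaired".
Its filler is the fronted wh-phrase "which parcel", at word 2.
(The other dependency links word 9 to a gap after word 10.)

2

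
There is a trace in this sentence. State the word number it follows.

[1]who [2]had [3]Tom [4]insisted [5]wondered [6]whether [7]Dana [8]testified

4

The displaced element is "who" (word 1).
It is linked across 1 clause boundary (Ø).
It functions as the subject of "wondered", so the gap sits immediately after word 4 ("insisted").
Base order: Tom had insisted who wondered whether Dana testified.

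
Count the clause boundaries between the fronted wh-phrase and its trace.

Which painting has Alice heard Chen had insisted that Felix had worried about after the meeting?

2

"which painting" is extracted from the PP object of "worried".
Boundaries crossed, outermost first: [Ø], [that] — 2 in total.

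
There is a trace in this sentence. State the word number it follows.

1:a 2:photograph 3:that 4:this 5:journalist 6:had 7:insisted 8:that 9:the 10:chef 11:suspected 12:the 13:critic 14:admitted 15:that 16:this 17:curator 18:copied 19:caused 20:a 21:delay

18

The displaced element is "a photograph" (word 2).
It is linked across 3 clause boundaries (that → Ø → that).
It functions as the direct object of "copied", so the gap sits immediately after word 18 ("copied").
Base order: This journalist had insisted that the chef suspected the critic admitted that this curator copied a photograph.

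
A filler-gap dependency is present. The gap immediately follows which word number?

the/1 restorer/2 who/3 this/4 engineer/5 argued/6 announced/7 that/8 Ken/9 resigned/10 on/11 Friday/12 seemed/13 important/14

6

The displaced element is "the restorer" (word 2).
It is linked across 1 clause boundary (Ø).
It functions as the subject of "announced", so the gap sits immediately after word 6 ("argued").
Base order: This engineer argued the restorer announced that Ken resigned on Friday.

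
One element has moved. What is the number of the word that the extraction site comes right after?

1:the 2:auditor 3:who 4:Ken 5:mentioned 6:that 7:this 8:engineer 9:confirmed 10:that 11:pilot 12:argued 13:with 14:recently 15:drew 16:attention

13

The displaced element is "the auditor" (word 2).
It is linked across 2 clause boundaries (that → Ø).
It functions as the object of the preposition "with" of "argued", so the gap sits immediately after word 13 ("with").
Base order: Ken mentioned that this engineer confirmed that pilot argued with the auditor recently.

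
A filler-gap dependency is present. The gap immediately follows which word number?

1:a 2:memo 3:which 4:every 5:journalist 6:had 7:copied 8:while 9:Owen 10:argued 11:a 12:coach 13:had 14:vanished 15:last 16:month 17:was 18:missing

7

The displaced element is "a memo" (word 2).
It functions as the direct object of "copied", so the gap sits immediately after word 7 ("copied").
Base order: Every journalist had copied a memo while Owen argued a coach had vanished last month.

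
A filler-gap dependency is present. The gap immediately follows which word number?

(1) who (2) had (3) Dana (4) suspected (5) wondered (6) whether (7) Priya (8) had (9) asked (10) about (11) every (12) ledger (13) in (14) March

The displaced element is "who" (word 1).
It is linked across 1 clause boundary (Ø).
It functions as the subject of "wondered", so the gap sits immediately after word 4 ("suspected").
Base order: Dana had suspected who wondered whether Priya had asked about every ledger in March.

4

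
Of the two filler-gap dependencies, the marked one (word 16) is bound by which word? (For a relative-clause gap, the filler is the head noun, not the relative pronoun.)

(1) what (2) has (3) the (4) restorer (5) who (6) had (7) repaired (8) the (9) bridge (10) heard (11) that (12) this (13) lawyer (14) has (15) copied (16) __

The marked gap is the direct object of "copied".
Its filler is the fronted wh-phrase "what", at word 1.
(The other dependency links word 4 to a gap after word 5.)

1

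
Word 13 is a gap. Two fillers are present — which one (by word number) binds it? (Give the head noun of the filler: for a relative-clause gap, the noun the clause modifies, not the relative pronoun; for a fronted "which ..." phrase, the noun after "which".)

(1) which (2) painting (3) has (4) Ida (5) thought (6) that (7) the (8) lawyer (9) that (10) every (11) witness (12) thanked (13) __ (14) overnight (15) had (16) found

The marked gap is inside the relative clause, the direct object of "thanked".
Its filler is the head noun "lawyer" (via "that"), at word 8.
(The other dependency links word 2 to a gap after word 16.)

8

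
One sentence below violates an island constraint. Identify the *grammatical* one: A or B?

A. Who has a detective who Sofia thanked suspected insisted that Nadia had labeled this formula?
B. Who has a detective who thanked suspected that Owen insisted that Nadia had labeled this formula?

A

In B, the wh-phrase is extracted from inside a complex-NP island (relative clause) (introduced by "who"), which blocks movement.
In A, the extraction path crosses only that-complement boundaries, which are transparent.
So A is grammatical.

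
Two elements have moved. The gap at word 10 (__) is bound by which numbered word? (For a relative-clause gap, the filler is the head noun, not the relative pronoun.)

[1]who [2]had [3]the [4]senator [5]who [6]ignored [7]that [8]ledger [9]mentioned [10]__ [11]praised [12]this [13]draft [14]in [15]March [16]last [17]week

1

The marked gap is the subject of "praised".
Its filler is the fronted wh-phrase "who", at word 1.
(The other dependency links word 4 to a gap after word 5.)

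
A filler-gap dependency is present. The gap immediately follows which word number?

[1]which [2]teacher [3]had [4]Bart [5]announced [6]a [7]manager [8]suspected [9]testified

The displaced element is "which teacher" (word 2).
It is linked across 2 clause boundaries (Ø → Ø).
It functions as the subject of "testified", so the gap sits immediately after word 8 ("suspected").
Base order: Bart had announced a manager suspected that which teacher testified.

8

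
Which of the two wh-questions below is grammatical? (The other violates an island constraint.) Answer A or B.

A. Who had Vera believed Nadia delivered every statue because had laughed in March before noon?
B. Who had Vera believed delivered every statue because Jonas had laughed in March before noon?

In A, the wh-phrase is extracted from inside an adjunct island (introduced by "because"), which blocks movement.
In B, the extraction path crosses only that-complement boundaries, which are transparent.
So B is grammatical.

B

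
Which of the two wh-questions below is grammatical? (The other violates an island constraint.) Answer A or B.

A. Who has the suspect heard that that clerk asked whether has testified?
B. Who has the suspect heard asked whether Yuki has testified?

B

In A, the wh-phrase is extracted from inside a wh-island (introduced by "whether"), which blocks movement.
In B, the extraction path crosses only that-complement boundaries, which are transparent.
So B is grammatical.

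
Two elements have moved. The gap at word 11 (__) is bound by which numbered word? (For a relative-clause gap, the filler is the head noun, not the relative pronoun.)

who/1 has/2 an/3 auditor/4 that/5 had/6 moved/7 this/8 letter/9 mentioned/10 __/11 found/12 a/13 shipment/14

The marked gap is the subject of "found".
Its filler is the fronted wh-phrase "who", at word 1.
(The other dependency links word 4 to a gap after word 5.)

1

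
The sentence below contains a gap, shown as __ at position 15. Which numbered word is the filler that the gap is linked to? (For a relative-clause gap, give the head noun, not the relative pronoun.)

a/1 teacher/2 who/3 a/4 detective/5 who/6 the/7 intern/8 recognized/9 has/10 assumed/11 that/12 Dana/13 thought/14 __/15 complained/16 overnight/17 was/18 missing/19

2

The gap at 15 is the subject of "complained", inside a relative clause.
The relative pronoun is "who" (word 3); it is bound by the head noun immediately before it.
Its filler is the head noun "teacher", at word 2.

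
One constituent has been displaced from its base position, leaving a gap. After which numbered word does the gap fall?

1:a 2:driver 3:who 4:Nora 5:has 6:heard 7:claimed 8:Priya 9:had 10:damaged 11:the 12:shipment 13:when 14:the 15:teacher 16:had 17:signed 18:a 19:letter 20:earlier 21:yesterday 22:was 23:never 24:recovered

The displaced element is "a driver" (word 2).
It is linked across 1 clause boundary (Ø).
It functions as the subject of "claimed", so the gap sits immediately after word 6 ("heard").
Base order: Nora has heard a driver claimed Priya had damaged the shipment when the teacher had signed a letter earlier yesterday.

6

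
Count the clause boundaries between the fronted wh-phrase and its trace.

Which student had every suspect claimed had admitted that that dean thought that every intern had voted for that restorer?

"which student" is extracted from the subject of "admitted".
Boundaries crossed, outermost first: [Ø] — 1 in total.

1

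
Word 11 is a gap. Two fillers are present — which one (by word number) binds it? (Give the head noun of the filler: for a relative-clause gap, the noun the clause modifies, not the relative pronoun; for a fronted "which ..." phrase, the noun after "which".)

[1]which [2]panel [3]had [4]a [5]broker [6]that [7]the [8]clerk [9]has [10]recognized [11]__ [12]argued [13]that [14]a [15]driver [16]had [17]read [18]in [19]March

The marked gap is inside the relative clause, the direct object of "recognized".
Its filler is the head noun "broker" (via "that"), at word 5.
(The other dependency links word 2 to a gap after word 17.)

5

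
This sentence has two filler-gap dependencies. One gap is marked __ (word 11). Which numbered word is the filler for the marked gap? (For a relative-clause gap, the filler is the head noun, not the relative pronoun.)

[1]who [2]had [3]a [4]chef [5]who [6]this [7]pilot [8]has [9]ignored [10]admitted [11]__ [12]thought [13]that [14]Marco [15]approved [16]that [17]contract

The marked gap is the subject of "thought".
Its filler is the fronted wh-phrase "who", at word 1.
(The other dependency links word 4 to a gap after word 9.)

1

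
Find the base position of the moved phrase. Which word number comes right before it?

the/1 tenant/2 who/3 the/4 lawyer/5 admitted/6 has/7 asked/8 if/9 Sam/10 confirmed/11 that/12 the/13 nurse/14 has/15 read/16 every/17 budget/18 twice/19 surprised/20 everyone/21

The displaced element is "the tenant" (word 2).
It is linked across 1 clause boundary (Ø).
It functions as the subject of "asked", so the gap sits immediately after word 6 ("admitted").
Base order: The lawyer admitted that the tenant has asked if Sam confirmed that the nurse has read every budget twice.

6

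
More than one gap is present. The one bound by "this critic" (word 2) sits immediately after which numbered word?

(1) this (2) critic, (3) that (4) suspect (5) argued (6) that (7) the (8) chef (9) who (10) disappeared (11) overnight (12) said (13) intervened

12

The displaced element is "this critic" (word 2).
It is linked across 2 clause boundaries (that → Ø).
It functions as the subject of "intervened", so the gap sits immediately after word 12 ("said").
Base order: That suspect argued that the chef who disappeared overnight said this critic intervened.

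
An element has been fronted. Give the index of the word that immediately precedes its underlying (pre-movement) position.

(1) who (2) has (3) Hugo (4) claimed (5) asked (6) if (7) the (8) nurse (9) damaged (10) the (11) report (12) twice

4

The displaced element is "who" (word 1).
It is linked across 1 clause boundary (Ø).
It functions as the subject of "asked", so the gap sits immediately after word 4 ("claimed").
Base order: Hugo has claimed that who asked if the nurse damaged the report twice.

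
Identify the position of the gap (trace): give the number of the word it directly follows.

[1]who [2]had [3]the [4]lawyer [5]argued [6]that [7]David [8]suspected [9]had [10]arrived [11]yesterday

8

The displaced element is "who" (word 1).
It is linked across 2 clause boundaries (that → Ø).
It functions as the subject of "arrived", so the gap sits immediately after word 8 ("suspected").
Base order: The lawyer had argued that David suspected who had arrived yesterday.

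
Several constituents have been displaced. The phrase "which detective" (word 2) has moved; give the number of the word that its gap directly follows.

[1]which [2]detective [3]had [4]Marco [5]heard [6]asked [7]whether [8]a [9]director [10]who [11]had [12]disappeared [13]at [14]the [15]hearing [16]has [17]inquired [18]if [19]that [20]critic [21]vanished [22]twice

The displaced element is "which detective" (word 2).
It is linked across 1 clause boundary (Ø).
It functions as the subject of "asked", so the gap sits immediately after word 5 ("heard").
Base order: Marco had heard that which detective asked whether a director who had disappeared at the hearing has inquired if that critic vanished twice.

5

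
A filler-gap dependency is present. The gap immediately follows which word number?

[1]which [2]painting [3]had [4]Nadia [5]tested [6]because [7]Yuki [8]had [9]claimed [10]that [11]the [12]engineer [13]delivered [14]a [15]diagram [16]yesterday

5

The displaced element is "which painting" (word 2).
It functions as the direct object of "tested", so the gap sits immediately after word 5 ("tested").
Base order: Nadia had tested which painting because Yuki had claimed that the engineer delivered a diagram yesterday.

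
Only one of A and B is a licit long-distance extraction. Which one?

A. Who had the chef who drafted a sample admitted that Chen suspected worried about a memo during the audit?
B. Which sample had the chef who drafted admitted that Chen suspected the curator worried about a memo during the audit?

A

In B, the wh-phrase is extracted from inside a complex-NP island (relative clause) (introduced by "who"), which blocks movement.
In A, the extraction path crosses only that-complement boundaries, which are transparent.
So A is grammatical.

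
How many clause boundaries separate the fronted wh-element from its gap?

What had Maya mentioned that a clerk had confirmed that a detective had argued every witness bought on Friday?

3

"what" is extracted from the object of "bought".
Boundaries crossed, outermost first: [that], [that], [Ø] — 3 in total.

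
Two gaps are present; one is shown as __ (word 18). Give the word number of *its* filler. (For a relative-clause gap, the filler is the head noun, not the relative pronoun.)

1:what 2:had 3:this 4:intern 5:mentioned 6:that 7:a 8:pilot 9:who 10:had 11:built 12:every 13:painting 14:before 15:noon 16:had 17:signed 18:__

The marked gap is the direct object of "signed".
Its filler is the fronted wh-phrase "what", at word 1.
(The other dependency links word 8 to a gap after word 9.)

1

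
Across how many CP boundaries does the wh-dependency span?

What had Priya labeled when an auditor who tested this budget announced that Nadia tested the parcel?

"what" originates inside the matrix clause — no clause boundary is crossed.

0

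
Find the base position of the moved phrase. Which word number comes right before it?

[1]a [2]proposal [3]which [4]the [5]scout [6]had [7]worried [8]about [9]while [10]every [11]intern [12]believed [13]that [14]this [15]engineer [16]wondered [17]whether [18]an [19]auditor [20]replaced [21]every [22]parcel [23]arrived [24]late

The displaced element is "a proposal" (word 2).
It functions as the object of the preposition "about" of "worried", so the gap sits immediately after word 8 ("about").
Base order: The scout had worried about a proposal while every intern believed that this engineer wondered whether an auditor replaced every parcel.

8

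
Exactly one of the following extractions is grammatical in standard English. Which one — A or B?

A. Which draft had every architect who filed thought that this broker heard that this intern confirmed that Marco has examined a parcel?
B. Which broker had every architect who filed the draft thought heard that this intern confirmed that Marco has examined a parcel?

B

In A, the wh-phrase is extracted from inside a complex-NP island (relative clause) (introduced by "who"), which blocks movement.
In B, the extraction path crosses only that-complement boundaries, which are transparent.
So B is grammatical.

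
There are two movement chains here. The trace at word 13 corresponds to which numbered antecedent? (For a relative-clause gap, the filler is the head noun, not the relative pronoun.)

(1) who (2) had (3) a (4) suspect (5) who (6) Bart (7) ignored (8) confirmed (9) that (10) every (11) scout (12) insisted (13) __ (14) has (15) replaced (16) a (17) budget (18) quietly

1

The marked gap is the subject of "replaced".
Its filler is the fronted wh-phrase "who", at word 1.
(The other dependency links word 4 to a gap after word 7.)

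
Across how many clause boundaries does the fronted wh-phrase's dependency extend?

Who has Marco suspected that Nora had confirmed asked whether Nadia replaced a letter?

2

"who" is extracted from the subject of "asked".
Boundaries crossed, outermost first: [that], [Ø] — 2 in total.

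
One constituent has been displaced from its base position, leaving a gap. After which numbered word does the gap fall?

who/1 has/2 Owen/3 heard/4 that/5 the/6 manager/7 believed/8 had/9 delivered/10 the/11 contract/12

8

The displaced element is "who" (word 1).
It is linked across 2 clause boundaries (that → Ø).
It functions as the subject of "delivered", so the gap sits immediately after word 8 ("believed").
Base order: Owen has heard that the manager believed that who had delivered the contract.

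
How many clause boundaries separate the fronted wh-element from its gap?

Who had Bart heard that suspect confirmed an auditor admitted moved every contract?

3

"who" is extracted from the subject of "moved".
Boundaries crossed, outermost first: [Ø], [Ø], [Ø] — 3 in total.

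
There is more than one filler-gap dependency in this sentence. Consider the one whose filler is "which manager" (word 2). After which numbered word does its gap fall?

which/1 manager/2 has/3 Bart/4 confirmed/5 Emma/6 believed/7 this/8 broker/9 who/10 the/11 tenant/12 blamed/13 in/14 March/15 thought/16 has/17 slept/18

16

The displaced element is "which manager" (word 2).
It is linked across 3 clause boundaries (Ø → Ø → Ø).
It functions as the subject of "slept", so the gap sits immediately after word 16 ("thought").
Base order: Bart has confirmed Emma believed this broker who the tenant blamed in March thought that which manager has slept.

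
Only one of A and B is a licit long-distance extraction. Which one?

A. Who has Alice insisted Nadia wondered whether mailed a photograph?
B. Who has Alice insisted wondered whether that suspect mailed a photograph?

In A, the wh-phrase is extracted from inside a wh-island (introduced by "whether"), which blocks movement.
In B, the extraction path crosses only that-complement boundaries, which are transparent.
So B is grammatical.

B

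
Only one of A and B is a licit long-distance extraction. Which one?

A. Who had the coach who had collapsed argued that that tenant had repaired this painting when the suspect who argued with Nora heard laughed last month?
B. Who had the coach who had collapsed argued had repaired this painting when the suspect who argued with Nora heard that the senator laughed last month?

In A, the wh-phrase is extracted from inside an adjunct island (introduced by "when"), which blocks movement.
In B, the extraction path crosses only that-complement boundaries, which are transparent.
So B is grammatical.

B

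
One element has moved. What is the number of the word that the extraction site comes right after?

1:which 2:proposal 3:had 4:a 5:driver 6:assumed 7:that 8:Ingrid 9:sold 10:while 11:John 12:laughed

The displaced element is "which proposal" (word 2).
It is linked across 1 clause boundary (that).
It functions as the direct object of "sold", so the gap sits immediately after word 9 ("sold").
Base order: A driver had assumed that Ingrid sold which proposal while John laughed.

9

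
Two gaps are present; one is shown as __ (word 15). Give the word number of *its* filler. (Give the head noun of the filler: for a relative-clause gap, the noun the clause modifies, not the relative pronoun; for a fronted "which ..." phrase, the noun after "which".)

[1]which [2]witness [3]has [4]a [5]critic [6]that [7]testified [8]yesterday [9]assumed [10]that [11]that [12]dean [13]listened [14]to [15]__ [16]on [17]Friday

2

The marked gap is the object of the preposition "to" of "listened".
Its filler is the fronted wh-phrase "which witness", at word 2.
(The other dependency links word 5 to a gap after word 6.)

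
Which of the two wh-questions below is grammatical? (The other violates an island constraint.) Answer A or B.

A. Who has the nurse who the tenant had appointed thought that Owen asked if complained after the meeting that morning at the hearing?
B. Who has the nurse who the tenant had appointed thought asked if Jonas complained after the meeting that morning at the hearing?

B

In A, the wh-phrase is extracted from inside a wh-island (introduced by "if"), which blocks movement.
In B, the extraction path crosses only that-complement boundaries, which are transparent.
So B is grammatical.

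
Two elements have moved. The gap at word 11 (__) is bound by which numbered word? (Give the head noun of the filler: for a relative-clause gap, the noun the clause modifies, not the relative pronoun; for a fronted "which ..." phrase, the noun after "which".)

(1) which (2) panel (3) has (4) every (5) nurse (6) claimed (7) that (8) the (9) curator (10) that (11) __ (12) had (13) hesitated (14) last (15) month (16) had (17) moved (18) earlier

The marked gap is inside the relative clause, the subject of "hesitated".
Its filler is the head noun "curator" (via "that"), at word 9.
(The other dependency links word 2 to a gap after word 17.)

9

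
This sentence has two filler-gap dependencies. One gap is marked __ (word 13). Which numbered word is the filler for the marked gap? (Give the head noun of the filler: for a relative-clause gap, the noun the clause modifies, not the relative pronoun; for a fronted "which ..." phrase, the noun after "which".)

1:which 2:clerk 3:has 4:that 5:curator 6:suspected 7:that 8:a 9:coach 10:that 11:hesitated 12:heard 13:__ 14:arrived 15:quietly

2

The marked gap is the subject of "arrived".
Its filler is the fronted wh-phrase "which clerk", at word 2.
(The other dependency links word 9 to a gap after word 10.)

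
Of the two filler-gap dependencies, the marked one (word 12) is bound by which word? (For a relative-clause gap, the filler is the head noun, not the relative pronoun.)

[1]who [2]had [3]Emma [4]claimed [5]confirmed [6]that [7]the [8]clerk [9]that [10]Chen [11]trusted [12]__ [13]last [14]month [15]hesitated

8

The marked gap is inside the relative clause, the direct object of "trusted".
Its filler is the head noun "clerk" (via "that"), at word 8.
(The other dependency links word 1 to a gap after word 4.)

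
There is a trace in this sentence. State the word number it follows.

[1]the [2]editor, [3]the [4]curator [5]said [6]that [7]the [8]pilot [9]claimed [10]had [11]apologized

9

The displaced element is "the editor" (word 2).
It is linked across 2 clause boundaries (that → Ø).
It functions as the subject of "apologized", so the gap sits immediately after word 9 ("claimed").
Base order: The curator said that the pilot claimed that the editor had apologized.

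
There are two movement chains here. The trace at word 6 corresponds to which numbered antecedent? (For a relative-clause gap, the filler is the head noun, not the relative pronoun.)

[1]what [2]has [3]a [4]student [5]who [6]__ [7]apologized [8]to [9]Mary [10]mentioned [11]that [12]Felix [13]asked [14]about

4

The marked gap is inside the relative clause, the subject of "apologized".
Its filler is the head noun "student" (via "who"), at word 4.
(The other dependency links word 1 to a gap after word 14.)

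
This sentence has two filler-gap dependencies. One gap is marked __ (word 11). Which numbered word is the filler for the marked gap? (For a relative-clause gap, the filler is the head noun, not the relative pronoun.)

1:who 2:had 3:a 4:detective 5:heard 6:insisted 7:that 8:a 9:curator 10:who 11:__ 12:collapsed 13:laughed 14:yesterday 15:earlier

9

The marked gap is inside the relative clause, the subject of "collapsed".
Its filler is the head noun "curator" (via "who"), at word 9.
(The other dependency links word 1 to a gap after word 5.)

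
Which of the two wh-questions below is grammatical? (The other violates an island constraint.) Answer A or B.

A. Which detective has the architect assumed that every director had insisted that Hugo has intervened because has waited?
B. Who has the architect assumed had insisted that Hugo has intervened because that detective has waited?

In A, the wh-phrase is extracted from inside an adjunct island (introduced by "because"), which blocks movement.
In B, the extraction path crosses only that-complement boundaries, which are transparent.
So B is grammatical.

B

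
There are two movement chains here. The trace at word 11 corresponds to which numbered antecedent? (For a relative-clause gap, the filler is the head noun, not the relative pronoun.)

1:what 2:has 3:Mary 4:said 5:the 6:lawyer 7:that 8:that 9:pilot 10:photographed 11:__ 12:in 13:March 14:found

6

The marked gap is inside the relative clause, the direct object of "photographed".
Its filler is the head noun "lawyer" (via "that"), at word 6.
(The other dependency links word 1 to a gap after word 14.)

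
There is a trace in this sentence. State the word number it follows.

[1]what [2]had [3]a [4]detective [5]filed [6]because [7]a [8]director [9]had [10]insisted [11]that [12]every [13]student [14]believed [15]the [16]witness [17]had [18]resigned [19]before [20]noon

5

The displaced element is "what" (word 1).
It functions as the direct object of "filed", so the gap sits immediately after word 5 ("filed").
Base order: A detective had filed what because a director had insisted that every student believed the witness had resigned before noon.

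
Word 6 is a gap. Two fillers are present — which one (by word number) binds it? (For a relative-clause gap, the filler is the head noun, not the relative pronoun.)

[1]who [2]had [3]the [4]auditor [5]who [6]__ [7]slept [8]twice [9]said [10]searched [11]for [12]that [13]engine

4

The marked gap is inside the relative clause, the subject of "slept".
Its filler is the head noun "auditor" (via "who"), at word 4.
(The other dependency links word 1 to a gap after word 9.)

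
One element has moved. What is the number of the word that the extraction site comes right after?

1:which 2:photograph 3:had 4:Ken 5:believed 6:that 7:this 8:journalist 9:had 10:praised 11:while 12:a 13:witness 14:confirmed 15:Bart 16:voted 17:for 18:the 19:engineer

10

The displaced element is "which photograph" (word 2).
It is linked across 1 clause boundary (that).
It functions as the direct object of "praised", so the gap sits immediately after word 10 ("praised").
Base order: Ken had believed that this journalist had praised which photograph while a witness confirmed Bart voted for the engineer.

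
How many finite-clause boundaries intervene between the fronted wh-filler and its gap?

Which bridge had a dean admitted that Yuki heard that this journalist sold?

2

"which bridge" is extracted from the object of "sold".
Boundaries crossed, outermost first: [that], [that] — 2 in total.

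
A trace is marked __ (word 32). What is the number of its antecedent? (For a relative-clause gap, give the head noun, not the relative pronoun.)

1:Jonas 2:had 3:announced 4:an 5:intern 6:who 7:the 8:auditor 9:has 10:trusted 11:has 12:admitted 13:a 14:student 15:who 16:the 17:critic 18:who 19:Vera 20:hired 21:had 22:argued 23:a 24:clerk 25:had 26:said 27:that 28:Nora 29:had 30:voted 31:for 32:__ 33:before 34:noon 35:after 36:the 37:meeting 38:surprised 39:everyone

14

The gap at 32 is the prepositional object of "voted", inside a relative clause.
The relative pronoun is "who" (word 15); it is bound by the head noun immediately before it.
Its filler is the head noun "student", at word 14.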